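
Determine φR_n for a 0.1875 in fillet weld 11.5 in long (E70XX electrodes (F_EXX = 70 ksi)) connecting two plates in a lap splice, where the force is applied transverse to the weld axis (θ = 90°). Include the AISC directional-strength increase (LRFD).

φR_n ≈ 72 kips

t_e = 0.707 × 0.1875 = 0.1326 in; A_we = 0.1326 × 11.5 = 1.524 in².
Directional factor: 1.0 + 0.5 sin^1.5(90°) = 1.5.
F_nw = 0.6 × 70 × 1.5 = 63 ksi.
φR_n = 0.75 × 63 × 1.524 = 72.03 kips.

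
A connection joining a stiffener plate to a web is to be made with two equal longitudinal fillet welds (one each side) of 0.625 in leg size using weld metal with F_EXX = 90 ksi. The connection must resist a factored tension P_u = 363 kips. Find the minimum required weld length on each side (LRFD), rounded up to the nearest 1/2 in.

L = 10.5 in on each side

Throat t_e = 0.707 × 0.625 = 0.4419 in.
φr_n = 0.75 × 0.6 × 90 × 0.4419 = 17.9 kips/in.
L_req = P_u / φr_n = 363 / 17.9 = 20.28 in total.
Per side: 20.28 / 2 = 10.14 in.
Round up → use L = 10.5 in on each side.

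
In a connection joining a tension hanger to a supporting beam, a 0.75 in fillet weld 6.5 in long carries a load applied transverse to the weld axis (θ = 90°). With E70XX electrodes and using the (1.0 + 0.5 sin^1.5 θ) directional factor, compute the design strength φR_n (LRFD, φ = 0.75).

E70XX → F_EXX = 70 ksi.
t_e = 0.707 × 0.75 = 0.5302 in; A_we = 0.5302 × 6.5 = 3.447 in².
Directional factor: 1.0 + 0.5 sin^1.5(90°) = 1.5.
F_nw = 0.6 × 70 × 1.5 = 63 ksi.
φR_n = 0.75 × 63 × 3.447 = 162.9 kips.

φR_n ≈ 163 kips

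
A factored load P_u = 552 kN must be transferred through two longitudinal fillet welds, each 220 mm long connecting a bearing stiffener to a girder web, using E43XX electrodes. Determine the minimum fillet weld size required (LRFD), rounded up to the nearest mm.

E43XX → F_EXX = 430 MPa.
Total weld length L = 440 mm.
Required throat t_e = P_u / (φ × 0.6 F_EXX × L) = 552 / (0.75 × 0.6 × 430 × 440 × 10⁻³) = 6.483 mm.
Required leg w = t_e / 0.707 = 9.17 mm → use 10 mm.

w = 10 mm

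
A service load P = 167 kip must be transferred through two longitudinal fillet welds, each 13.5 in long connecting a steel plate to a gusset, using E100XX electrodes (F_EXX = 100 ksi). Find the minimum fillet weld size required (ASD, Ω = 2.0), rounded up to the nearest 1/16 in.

w = 5/16 in

Total weld length L = 27 in.
Required throat t_e = P × Ω / (0.6 F_EXX × L) = 167 × 2.0 / (0.6 × 100 × 27) = 0.2062 in.
Required leg w = t_e / 0.707 = 0.2916 in → use 5/16 in.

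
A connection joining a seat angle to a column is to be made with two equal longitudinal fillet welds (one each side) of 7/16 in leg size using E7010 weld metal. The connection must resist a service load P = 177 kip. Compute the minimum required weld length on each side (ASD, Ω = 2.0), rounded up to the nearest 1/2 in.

L = 14 in on each side

E70XX → F_EXX = 70 ksi.
Throat t_e = 0.707 × 0.4375 = 0.3093 in.
r_n/Ω = (0.6 × 70 × 0.3093) / 2.0 = 6.496 kip/in.
L_req = P / (r_n/Ω) = 177 / 6.496 = 27.25 in total.
Per side: 27.25 / 2 = 13.62 in.
Round up → use L = 14 in on each side.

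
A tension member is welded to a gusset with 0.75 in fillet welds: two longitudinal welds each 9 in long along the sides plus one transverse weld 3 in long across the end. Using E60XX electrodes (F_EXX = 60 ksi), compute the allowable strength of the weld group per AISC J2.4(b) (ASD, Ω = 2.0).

t_e = 0.707 × 0.75 = 0.5302 in.
R_nwl = 0.6 × 60 × 0.5302 × 18 = 343.6 kips (longitudinal, 2 welds).
R_nwt = 0.6 × 60 × 0.5302 × 3 = 57.27 kips (transverse, base value).
(i) R_nwl + R_nwt = 400.9 kips; (ii) 0.85 R_nwl + 1.5 R_nwt = 378 kips.
R_n = max = 400.9 kips [governs: (i)]; R_n/Ω = 200.4 kips.

R_n/Ω ≈ 200 kips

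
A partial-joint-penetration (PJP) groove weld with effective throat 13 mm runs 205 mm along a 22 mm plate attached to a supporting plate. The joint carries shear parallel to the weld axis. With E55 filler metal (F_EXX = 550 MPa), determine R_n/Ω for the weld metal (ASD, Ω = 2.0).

Effective throat (given) t_e = 13 mm.
A_we = 13 × 205 = 2665 mm².
F_nw = 0.6 F_EXX = 330 MPa.
R_n/Ω = (330 × 2665) / 2.0 × 10⁻³ = 439.7 kN.

R_n/Ω ≈ 440 kN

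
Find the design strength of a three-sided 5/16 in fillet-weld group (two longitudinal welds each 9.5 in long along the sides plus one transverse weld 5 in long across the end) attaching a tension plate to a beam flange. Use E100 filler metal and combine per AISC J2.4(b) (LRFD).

φR_n ≈ 239 kip

E100XX → F_EXX = 100 ksi.
t_e = 0.707 × 0.3125 = 0.2209 in.
R_nwl = 0.6 × 100 × 0.2209 × 19 = 251.9 kip (longitudinal, 2 welds).
R_nwt = 0.6 × 100 × 0.2209 × 5 = 66.28 kip (transverse, base value).
(i) R_nwl + R_nwt = 318.1 kip; (ii) 0.85 R_nwl + 1.5 R_nwt = 313.5 kip.
R_n = max = 318.1 kip [governs: (i)]; φR_n = 238.6 kip.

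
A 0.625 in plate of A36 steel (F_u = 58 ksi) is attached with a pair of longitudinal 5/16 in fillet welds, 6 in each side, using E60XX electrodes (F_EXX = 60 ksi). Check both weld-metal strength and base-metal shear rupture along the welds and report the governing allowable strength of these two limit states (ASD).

t_e = 0.707 × 0.3125 = 0.2209 in; L = 12 in.
Weld metal: R_n/Ω = (1/2.0) × 0.6 × 60 × 0.2209 × 12 = 47.72 kips.
Base metal (shear rupture): R_n/Ω = (1/2.0) × 0.6 × 58 × 0.625 × 12 = 130.5 kips.
Governing: weld metal.

R_n/Ω ≈ 47.7 kips (weld metal governs)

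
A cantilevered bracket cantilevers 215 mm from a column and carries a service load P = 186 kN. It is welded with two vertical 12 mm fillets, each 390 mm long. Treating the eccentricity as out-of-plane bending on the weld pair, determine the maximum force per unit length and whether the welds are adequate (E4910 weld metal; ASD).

E49XX → F_EXX = 490 MPa.
L_w = 2 × 390 = 780 mm; section modulus (unit throat) S = 2 × L²/6 = 50700 mm².
Direct shear f_v = P/L_w = 186×10³/780 = 238.5 N/mm.
Moment M = P × e = 186×10³ × 215 = 39990000 N·mm; bending f_b = M/S = 788.8 N/mm.
f_max = √(f_v² + f_b²) = √(238.5² + 788.8²) = 824 N/mm.
r_n/Ω = (1/2.0) × 0.6 × 490 × (0.707 × 12) = 1247 N/mm → adequate.

f_max ≈ 824 N/mm; adequate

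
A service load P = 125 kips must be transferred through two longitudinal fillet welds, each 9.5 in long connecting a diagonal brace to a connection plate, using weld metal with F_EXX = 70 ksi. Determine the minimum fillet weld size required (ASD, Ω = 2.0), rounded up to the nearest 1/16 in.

w = 1/2 in

Total weld length L = 19 in.
Required throat t_e = P × Ω / (0.6 F_EXX × L) = 125 × 2.0 / (0.6 × 70 × 19) = 0.3133 in.
Required leg w = t_e / 0.707 = 0.4431 in → use 1/2 in.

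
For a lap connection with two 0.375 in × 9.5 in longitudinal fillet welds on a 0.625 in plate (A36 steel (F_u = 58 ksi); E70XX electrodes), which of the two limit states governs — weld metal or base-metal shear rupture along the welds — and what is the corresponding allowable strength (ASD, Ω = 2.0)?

R_n/Ω ≈ 106 kip (weld metal governs)

E70XX → F_EXX = 70 ksi.
t_e = 0.707 × 0.375 = 0.2651 in; L = 19 in.
Weld metal: R_n/Ω = (1/2.0) × 0.6 × 70 × 0.2651 × 19 = 105.8 kip.
Base metal (shear rupture): R_n/Ω = (1/2.0) × 0.6 × 58 × 0.625 × 19 = 206.6 kip.
Governing: weld metal.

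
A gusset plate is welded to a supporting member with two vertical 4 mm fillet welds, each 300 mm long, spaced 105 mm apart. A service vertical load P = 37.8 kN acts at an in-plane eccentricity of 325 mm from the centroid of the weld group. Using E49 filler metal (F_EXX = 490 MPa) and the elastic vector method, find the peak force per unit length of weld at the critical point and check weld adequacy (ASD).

f_max ≈ 343 N/mm; adequate

Total weld length L_w = 600 mm. Treat welds as unit-width lines.
Polar moment about centroid: J = 2[d³/12 + d(b/2)²] = 2[300³/12 + 300×52.5²] = 6154000 mm³.
Direct shear f_v = P/L_w = 37.8×10³ / 600 = 63 N/mm (vertical).
Torsion M = P·e = 37.8×10³ × 325 = 12285000 N·mm.
Critical point at (x, y) = (52.5, 150) from centroid. f_tx = M·y/J = 299.5 N/mm; f_ty = M·x/J = 104.8 N/mm.
Resultant f_max = √[f_tx² + (f_v + f_ty)²] = √[299.5² + (63 + 104.8)²] = 343.3 N/mm.
Capacity per unit length: r_n/Ω = (1/2.0) × 0.6 × 490 × (0.707 × 4) = 415.7 N/mm.
343.3 ≤ 415.7 → adequate.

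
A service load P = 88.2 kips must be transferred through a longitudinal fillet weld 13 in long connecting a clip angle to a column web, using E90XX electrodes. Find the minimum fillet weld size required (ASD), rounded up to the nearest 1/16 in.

E90XX → F_EXX = 90 ksi.
Total weld length L = 13 in.
Required throat t_e = P × Ω / (0.6 F_EXX × L) = 88.2 × 2.0 / (0.6 × 90 × 13) = 0.2513 in.
Required leg w = t_e / 0.707 = 0.3554 in → use 3/8 in.

w = 3/8 in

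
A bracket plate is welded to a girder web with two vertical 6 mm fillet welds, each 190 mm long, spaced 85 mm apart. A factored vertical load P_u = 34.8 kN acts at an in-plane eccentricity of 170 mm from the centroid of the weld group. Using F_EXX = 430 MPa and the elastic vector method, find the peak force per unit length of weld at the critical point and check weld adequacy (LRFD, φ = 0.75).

f_max ≈ 383 N/mm; adequate

Total weld length L_w = 380 mm. Treat welds as unit-width lines.
Polar moment about centroid: J = 2[d³/12 + d(b/2)²] = 2[190³/12 + 190×42.5²] = 1830000 mm³.
Direct shear f_v = P/L_w = 34.8×10³ / 380 = 91.58 N/mm (vertical).
Torsion M = P·e = 34.8×10³ × 170 = 5916000 N·mm.
Critical point at (x, y) = (42.5, 95) from centroid. f_tx = M·y/J = 307.2 N/mm; f_ty = M·x/J = 137.4 N/mm.
Resultant f_max = √[f_tx² + (f_v + f_ty)²] = √[307.2² + (91.58 + 137.4)²] = 383.2 N/mm.
Capacity per unit length: φr_n = 0.75 × 0.6 × 430 × (0.707 × 6) = 820.8 N/mm.
383.2 ≤ 820.8 → adequate.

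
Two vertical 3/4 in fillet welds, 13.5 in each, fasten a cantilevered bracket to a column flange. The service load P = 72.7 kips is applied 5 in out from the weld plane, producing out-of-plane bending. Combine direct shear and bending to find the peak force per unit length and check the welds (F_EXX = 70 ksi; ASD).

f_max ≈ 6.56 kip/in; adequate

L_w = 2 × 13.5 = 27 in; section modulus (unit throat) S = 2 × L²/6 = 60.75 in².
Direct shear f_v = P/L_w = 72.7/27 = 2.693 kip/in.
Moment M = P × e = 72.7 × 5 = 363.5 kip·in; bending f_b = M/S = 5.984 kip/in.
f_max = √(f_v² + f_b²) = √(2.693² + 5.984²) = 6.561 kip/in.
r_n/Ω = (1/2.0) × 0.6 × 70 × (0.707 × 0.75) = 11.14 kip/in → adequate.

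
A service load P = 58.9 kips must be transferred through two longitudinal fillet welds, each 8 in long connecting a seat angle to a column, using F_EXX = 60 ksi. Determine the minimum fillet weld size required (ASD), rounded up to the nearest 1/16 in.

w = 5/16 in

Total weld length L = 16 in.
Required throat t_e = P × Ω / (0.6 F_EXX × L) = 58.9 × 2.0 / (0.6 × 60 × 16) = 0.2045 in.
Required leg w = t_e / 0.707 = 0.2893 in → use 5/16 in.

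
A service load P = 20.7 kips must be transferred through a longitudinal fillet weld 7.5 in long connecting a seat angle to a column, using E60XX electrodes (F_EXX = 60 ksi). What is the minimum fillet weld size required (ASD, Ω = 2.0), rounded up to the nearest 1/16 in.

w = 1/4 in

Total weld length L = 7.5 in.
Required throat t_e = P × Ω / (0.6 F_EXX × L) = 20.7 × 2.0 / (0.6 × 60 × 7.5) = 0.1533 in.
Required leg w = t_e / 0.707 = 0.2169 in → use 1/4 in.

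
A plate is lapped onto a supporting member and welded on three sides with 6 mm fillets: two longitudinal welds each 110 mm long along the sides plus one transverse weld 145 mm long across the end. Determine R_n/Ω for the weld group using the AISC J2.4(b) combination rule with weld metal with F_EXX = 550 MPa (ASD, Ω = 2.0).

R_n/Ω ≈ 283 kN

t_e = 0.707 × 6 = 4.242 mm.
R_nwl = 0.6 × 550 × 4.242 × 220 × 10⁻³ = 308 kN (longitudinal, 2 welds).
R_nwt = 0.6 × 550 × 4.242 × 145 × 10⁻³ = 203 kN (transverse, base value).
(i) R_nwl + R_nwt = 510.9 kN; (ii) 0.85 R_nwl + 1.5 R_nwt = 566.2 kN.
R_n = max = 566.2 kN [governs: (ii)]; R_n/Ω = 283.1 kN.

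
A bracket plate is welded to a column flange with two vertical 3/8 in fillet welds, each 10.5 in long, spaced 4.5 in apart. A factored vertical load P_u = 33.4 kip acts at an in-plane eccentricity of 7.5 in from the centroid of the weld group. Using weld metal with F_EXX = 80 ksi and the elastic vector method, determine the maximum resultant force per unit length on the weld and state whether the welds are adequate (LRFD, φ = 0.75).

Total weld length L_w = 21 in. Treat welds as unit-width lines.
Polar moment about centroid: J = 2[d³/12 + d(b/2)²] = 2[10.5³/12 + 10.5×2.25²] = 299.2 in³.
Direct shear f_v = P/L_w = 33.4 / 21 = 1.59 kip/in (vertical).
Torsion M = P·e = 33.4 × 7.5 = 250.5 kip·in.
Critical point at (x, y) = (2.25, 5.25) from centroid. f_tx = M·y/J = 4.395 kip/in; f_ty = M·x/J = 1.883 kip/in.
Resultant f_max = √[f_tx² + (f_v + f_ty)²] = √[4.395² + (1.59 + 1.883)²] = 5.602 kip/in.
Capacity per unit length: φr_n = 0.75 × 0.6 × 80 × (0.707 × 0.375) = 9.544 kip/in.
5.602 ≤ 9.544 → adequate.

f_max ≈ 5.6 kip/in; adequate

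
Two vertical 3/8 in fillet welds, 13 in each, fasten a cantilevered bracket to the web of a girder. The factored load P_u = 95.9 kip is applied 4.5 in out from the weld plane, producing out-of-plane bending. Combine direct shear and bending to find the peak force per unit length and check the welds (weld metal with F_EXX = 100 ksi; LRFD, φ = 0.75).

f_max ≈ 8.5 kip/in; adequate

L_w = 2 × 13 = 26 in; section modulus (unit throat) S = 2 × L²/6 = 56.33 in².
Direct shear f_v = P/L_w = 95.9/26 = 3.688 kip/in.
Moment M = P × e = 95.9 × 4.5 = 431.55 kip·in; bending f_b = M/S = 7.661 kip/in.
f_max = √(f_v² + f_b²) = √(3.688² + 7.661²) = 8.502 kip/in.
φr_n = 0.75 × 0.6 × 100 × (0.707 × 0.375) = 11.93 kip/in → adequate.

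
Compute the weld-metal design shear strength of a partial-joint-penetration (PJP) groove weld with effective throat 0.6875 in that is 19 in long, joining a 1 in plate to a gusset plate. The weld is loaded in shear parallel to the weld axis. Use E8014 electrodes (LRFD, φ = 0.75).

φR_n ≈ 470 kips

E80XX → F_EXX = 80 ksi.
Effective throat (given) t_e = 0.6875 in.
A_we = 0.6875 × 19 = 13.06 in².
F_nw = 0.6 F_EXX = 48 ksi.
φR_n = 0.75 × 48 × 13.06 = 470.2 kips.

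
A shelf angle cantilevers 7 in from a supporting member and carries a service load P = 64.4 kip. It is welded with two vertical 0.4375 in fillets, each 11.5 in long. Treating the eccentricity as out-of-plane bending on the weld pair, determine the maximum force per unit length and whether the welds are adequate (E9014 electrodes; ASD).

E90XX → F_EXX = 90 ksi.
L_w = 2 × 11.5 = 23 in; section modulus (unit throat) S = 2 × L²/6 = 44.08 in².
Direct shear f_v = P/L_w = 64.4/23 = 2.8 kip/in.
Moment M = P × e = 64.4 × 7 = 450.8 kip·in; bending f_b = M/S = 10.23 kip/in.
f_max = √(f_v² + f_b²) = √(2.8² + 10.23²) = 10.6 kip/in.
r_n/Ω = (1/2.0) × 0.6 × 90 × (0.707 × 0.4375) = 8.351 kip/in → NOT adequate.

f_max ≈ 10.6 kip/in; NOT adequate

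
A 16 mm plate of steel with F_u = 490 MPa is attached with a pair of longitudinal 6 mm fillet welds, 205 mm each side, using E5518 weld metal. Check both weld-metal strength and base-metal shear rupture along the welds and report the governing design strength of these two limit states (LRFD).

E55XX → F_EXX = 550 MPa.
t_e = 0.707 × 6 = 4.242 mm; L = 410 mm.
Weld metal: φR_n = 0.75 × 0.6 × 550 × 4.242 × 410 × 10⁻³ = 430.5 kN.
Base metal (shear rupture): φR_n = 0.75 × 0.6 × 490 × 16 × 410 × 10⁻³ = 1446 kN.
Governing: weld metal.

φR_n ≈ 430 kN (weld metal governs)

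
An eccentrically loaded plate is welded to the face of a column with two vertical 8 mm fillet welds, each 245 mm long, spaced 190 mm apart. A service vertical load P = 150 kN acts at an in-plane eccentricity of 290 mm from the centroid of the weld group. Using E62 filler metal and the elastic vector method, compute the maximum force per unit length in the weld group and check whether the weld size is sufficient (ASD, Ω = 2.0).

E62XX → F_EXX = 620 MPa.
Total weld length L_w = 490 mm. Treat welds as unit-width lines.
Polar moment about centroid: J = 2[d³/12 + d(b/2)²] = 2[245³/12 + 245×95²] = 6873000 mm³.
Direct shear f_v = P/L_w = 150×10³ / 490 = 306.1 N/mm (vertical).
Torsion M = P·e = 150×10³ × 290 = 43500000 N·mm.
Critical point at (x, y) = (95, 122.5) from centroid. f_tx = M·y/J = 775.3 N/mm; f_ty = M·x/J = 601.2 N/mm.
Resultant f_max = √[f_tx² + (f_v + f_ty)²] = √[775.3² + (306.1 + 601.2)²] = 1193 N/mm.
Capacity per unit length: r_n/Ω = (1/2.0) × 0.6 × 620 × (0.707 × 8) = 1052 N/mm.
1193 > 1052 → NOT adequate.

f_max ≈ 1190 N/mm; NOT adequate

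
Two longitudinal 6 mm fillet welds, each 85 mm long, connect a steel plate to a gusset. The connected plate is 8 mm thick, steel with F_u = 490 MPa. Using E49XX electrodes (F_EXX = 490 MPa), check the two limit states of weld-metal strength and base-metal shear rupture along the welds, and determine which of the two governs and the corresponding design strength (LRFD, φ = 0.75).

t_e = 0.707 × 6 = 4.242 mm; L = 170 mm.
Weld metal: φR_n = 0.75 × 0.6 × 490 × 4.242 × 170 × 10⁻³ = 159 kN.
Base metal (shear rupture): φR_n = 0.75 × 0.6 × 490 × 8 × 170 × 10⁻³ = 299.9 kN.
Governing: weld metal.

φR_n ≈ 159 kN (weld metal governs)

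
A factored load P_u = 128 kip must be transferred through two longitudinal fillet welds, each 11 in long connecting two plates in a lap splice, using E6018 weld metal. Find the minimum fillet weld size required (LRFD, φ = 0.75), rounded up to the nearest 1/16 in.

w = 5/16 in

E60XX → F_EXX = 60 ksi.
Total weld length L = 22 in.
Required throat t_e = P_u / (φ × 0.6 F_EXX × L) = 128 / (0.75 × 0.6 × 60 × 22) = 0.2155 in.
Required leg w = t_e / 0.707 = 0.3048 in → use 5/16 in.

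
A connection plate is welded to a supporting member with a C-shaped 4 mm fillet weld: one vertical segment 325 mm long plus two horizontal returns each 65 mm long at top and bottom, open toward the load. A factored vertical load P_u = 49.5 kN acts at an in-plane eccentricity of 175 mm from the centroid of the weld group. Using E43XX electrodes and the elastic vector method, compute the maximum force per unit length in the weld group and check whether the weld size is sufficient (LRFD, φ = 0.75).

E43XX → F_EXX = 430 MPa.
Total weld length L_w = 455 mm. Treat welds as unit-width lines.
Centroid: x̄ = 2×65×32.5 / 455 = 9.286 mm from the vertical weld.
Polar moment about centroid: J = I_x + I_y = [325³/12 + 2×65×162.5²] + [325×9.286² + 2(65³/12 + 65×23.21²)] = 6437000 mm³.
Direct shear f_v = P/L_w = 49.5×10³ / 455 = 108.8 N/mm (vertical).
Torsion M = P·e = 49.5×10³ × 175 = 8662500 N·mm.
Critical point at (x, y) = (55.71, 162.5) from centroid. f_tx = M·y/J = 218.7 N/mm; f_ty = M·x/J = 74.97 N/mm.
Resultant f_max = √[f_tx² + (f_v + f_ty)²] = √[218.7² + (108.8 + 74.97)²] = 285.6 N/mm.
Capacity per unit length: φr_n = 0.75 × 0.6 × 430 × (0.707 × 4) = 547.2 N/mm.
285.6 ≤ 547.2 → adequate.

f_max ≈ 286 N/mm; adequate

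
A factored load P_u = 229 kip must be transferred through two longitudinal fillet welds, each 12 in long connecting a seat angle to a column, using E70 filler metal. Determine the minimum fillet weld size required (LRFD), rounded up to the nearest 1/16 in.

w = 7/16 in

E70XX → F_EXX = 70 ksi.
Total weld length L = 24 in.
Required throat t_e = P_u / (φ × 0.6 F_EXX × L) = 229 / (0.75 × 0.6 × 70 × 24) = 0.3029 in.
Required leg w = t_e / 0.707 = 0.4284 in → use 7/16 in.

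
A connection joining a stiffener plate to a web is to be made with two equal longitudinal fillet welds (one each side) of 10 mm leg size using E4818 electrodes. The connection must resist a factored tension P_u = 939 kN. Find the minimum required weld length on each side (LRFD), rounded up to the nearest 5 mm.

L = 310 mm on each side

E48XX → F_EXX = 480 MPa.
Throat t_e = 0.707 × 10 = 7.07 mm.
φr_n = 0.75 × 0.6 × 480 × 7.07 × 10⁻³ = 1.527 kN/mm.
L_req = P_u / φr_n = 939 / 1.527 = 614.9 mm total.
Per side: 614.9 / 2 = 307.4 mm.
Round up → use L = 310 mm on each side.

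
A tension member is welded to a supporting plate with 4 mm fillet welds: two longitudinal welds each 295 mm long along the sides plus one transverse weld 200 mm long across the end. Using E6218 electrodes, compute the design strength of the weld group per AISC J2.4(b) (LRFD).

E62XX → F_EXX = 620 MPa.
t_e = 0.707 × 4 = 2.828 mm.
R_nwl = 0.6 × 620 × 2.828 × 590 × 10⁻³ = 620.7 kN (longitudinal, 2 welds).
R_nwt = 0.6 × 620 × 2.828 × 200 × 10⁻³ = 210.4 kN (transverse, base value).
(i) R_nwl + R_nwt = 831.1 kN; (ii) 0.85 R_nwl + 1.5 R_nwt = 843.2 kN.
R_n = max = 843.2 kN [governs: (ii)]; φR_n = 632.4 kN.

φR_n ≈ 632 kN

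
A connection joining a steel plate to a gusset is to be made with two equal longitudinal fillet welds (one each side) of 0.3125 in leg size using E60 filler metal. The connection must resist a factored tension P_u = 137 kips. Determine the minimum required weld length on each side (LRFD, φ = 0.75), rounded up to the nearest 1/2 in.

L = 11.5 in on each side

E60XX → F_EXX = 60 ksi.
Throat t_e = 0.707 × 0.3125 = 0.2209 in.
φr_n = 0.75 × 0.6 × 60 × 0.2209 = 5.965 kips/in.
L_req = P_u / φr_n = 137 / 5.965 = 22.97 in total.
Per side: 22.97 / 2 = 11.48 in.
Round up → use L = 11.5 in on each side.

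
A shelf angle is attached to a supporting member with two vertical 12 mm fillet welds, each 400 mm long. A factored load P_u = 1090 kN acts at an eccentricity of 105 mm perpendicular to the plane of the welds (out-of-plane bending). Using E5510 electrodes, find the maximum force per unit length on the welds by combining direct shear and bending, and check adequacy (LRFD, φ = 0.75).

f_max ≈ 2540 N/mm; NOT adequate

E55XX → F_EXX = 550 MPa.
L_w = 2 × 400 = 800 mm; section modulus (unit throat) S = 2 × L²/6 = 53330 mm².
Direct shear f_v = P/L_w = 1090×10³/800 = 1362 N/mm.
Moment M = P × e = 1090×10³ × 105 = 114450000 N·mm; bending f_b = M/S = 2146 N/mm.
f_max = √(f_v² + f_b²) = √(1362² + 2146²) = 2542 N/mm.
φr_n = 0.75 × 0.6 × 550 × (0.707 × 12) = 2100 N/mm → NOT adequate.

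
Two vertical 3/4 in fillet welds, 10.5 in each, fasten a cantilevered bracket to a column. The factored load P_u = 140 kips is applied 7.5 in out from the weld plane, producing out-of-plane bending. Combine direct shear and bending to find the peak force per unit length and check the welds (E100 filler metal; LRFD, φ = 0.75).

E100XX → F_EXX = 100 ksi.
L_w = 2 × 10.5 = 21 in; section modulus (unit throat) S = 2 × L²/6 = 36.75 in².
Direct shear f_v = P/L_w = 140/21 = 6.667 kip/in.
Moment M = P × e = 140 × 7.5 = 1050 kip·in; bending f_b = M/S = 28.57 kip/in.
f_max = √(f_v² + f_b²) = √(6.667² + 28.57²) = 29.34 kip/in.
φr_n = 0.75 × 0.6 × 100 × (0.707 × 0.75) = 23.86 kip/in → NOT adequate.

f_max ≈ 29.3 kip/in; NOT adequate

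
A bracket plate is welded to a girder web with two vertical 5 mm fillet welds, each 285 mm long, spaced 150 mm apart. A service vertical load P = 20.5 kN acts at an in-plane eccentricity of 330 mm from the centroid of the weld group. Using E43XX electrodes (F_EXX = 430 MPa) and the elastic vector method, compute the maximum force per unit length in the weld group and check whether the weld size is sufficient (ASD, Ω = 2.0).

Total weld length L_w = 570 mm. Treat welds as unit-width lines.
Polar moment about centroid: J = 2[d³/12 + d(b/2)²] = 2[285³/12 + 285×75²] = 7064000 mm³.
Direct shear f_v = P/L_w = 20.5×10³ / 570 = 35.96 N/mm (vertical).
Torsion M = P·e = 20.5×10³ × 330 = 6765000 N·mm.
Critical point at (x, y) = (75, 142.5) from centroid. f_tx = M·y/J = 136.5 N/mm; f_ty = M·x/J = 71.82 N/mm.
Resultant f_max = √[f_tx² + (f_v + f_ty)²] = √[136.5² + (35.96 + 71.82)²] = 173.9 N/mm.
Capacity per unit length: r_n/Ω = (1/2.0) × 0.6 × 430 × (0.707 × 5) = 456 N/mm.
173.9 ≤ 456 → adequate.

f_max ≈ 174 N/mm; adequate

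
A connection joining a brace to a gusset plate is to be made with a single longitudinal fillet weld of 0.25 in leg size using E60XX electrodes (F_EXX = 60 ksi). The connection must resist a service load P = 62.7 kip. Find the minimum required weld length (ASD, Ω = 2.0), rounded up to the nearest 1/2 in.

Throat t_e = 0.707 × 0.25 = 0.1767 in.
r_n/Ω = (0.6 × 60 × 0.1767) / 2.0 = 3.181 kip/in.
L_req = P / (r_n/Ω) = 62.7 / 3.181 = 19.71 in total.
Round up → use L = 20 in.

L = 20 in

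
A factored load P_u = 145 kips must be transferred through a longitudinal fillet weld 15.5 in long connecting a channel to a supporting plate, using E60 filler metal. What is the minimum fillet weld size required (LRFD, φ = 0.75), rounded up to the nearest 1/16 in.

E60XX → F_EXX = 60 ksi.
Total weld length L = 15.5 in.
Required throat t_e = P_u / (φ × 0.6 F_EXX × L) = 145 / (0.75 × 0.6 × 60 × 15.5) = 0.3465 in.
Required leg w = t_e / 0.707 = 0.4901 in → use 1/2 in.

w = 1/2 in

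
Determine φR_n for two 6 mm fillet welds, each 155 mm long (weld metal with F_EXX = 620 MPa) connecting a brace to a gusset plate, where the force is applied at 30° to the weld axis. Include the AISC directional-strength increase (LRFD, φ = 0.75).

φR_n ≈ 432 kN

t_e = 0.707 × 6 = 4.242 mm; A_we = 4.242 × 310 = 1315 mm².
Directional factor: 1.0 + 0.5 sin^1.5(30°) = 1.177.
F_nw = 0.6 × 620 × 1.177 = 437.8 MPa.
φR_n = 0.75 × 437.8 × 1315 × 10⁻³ = 431.7 kN.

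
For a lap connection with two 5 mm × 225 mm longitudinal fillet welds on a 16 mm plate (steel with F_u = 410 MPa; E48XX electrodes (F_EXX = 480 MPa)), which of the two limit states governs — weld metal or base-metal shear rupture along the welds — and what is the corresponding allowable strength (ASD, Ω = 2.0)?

t_e = 0.707 × 5 = 3.535 mm; L = 450 mm.
Weld metal: R_n/Ω = (1/2.0) × 0.6 × 480 × 3.535 × 450 × 10⁻³ = 229.1 kN.
Base metal (shear rupture): R_n/Ω = (1/2.0) × 0.6 × 410 × 16 × 450 × 10⁻³ = 885.6 kN.
Governing: weld metal.

R_n/Ω ≈ 229 kN (weld metal governs)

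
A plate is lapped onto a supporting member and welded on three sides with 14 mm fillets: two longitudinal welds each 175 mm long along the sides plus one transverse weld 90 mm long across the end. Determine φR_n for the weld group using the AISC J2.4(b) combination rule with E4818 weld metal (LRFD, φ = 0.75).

φR_n ≈ 941 kN

E48XX → F_EXX = 480 MPa.
t_e = 0.707 × 14 = 9.898 mm.
R_nwl = 0.6 × 480 × 9.898 × 350 × 10⁻³ = 997.7 kN (longitudinal, 2 welds).
R_nwt = 0.6 × 480 × 9.898 × 90 × 10⁻³ = 256.6 kN (transverse, base value).
(i) R_nwl + R_nwt = 1254 kN; (ii) 0.85 R_nwl + 1.5 R_nwt = 1233 kN.
R_n = max = 1254 kN [governs: (i)]; φR_n = 940.7 kN.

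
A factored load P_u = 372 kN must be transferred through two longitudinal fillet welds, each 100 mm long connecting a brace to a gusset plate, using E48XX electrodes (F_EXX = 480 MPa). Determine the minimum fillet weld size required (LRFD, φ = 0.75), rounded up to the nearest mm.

w = 13 mm

Total weld length L = 200 mm.
Required throat t_e = P_u / (φ × 0.6 F_EXX × L) = 372 / (0.75 × 0.6 × 480 × 200 × 10⁻³) = 8.611 mm.
Required leg w = t_e / 0.707 = 12.18 mm → use 13 mm.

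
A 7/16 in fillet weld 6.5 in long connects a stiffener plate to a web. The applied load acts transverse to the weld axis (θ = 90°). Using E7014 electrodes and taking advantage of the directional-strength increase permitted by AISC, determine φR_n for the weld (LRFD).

φR_n ≈ 95 kip

E70XX → F_EXX = 70 ksi.
t_e = 0.707 × 0.4375 = 0.3093 in; A_we = 0.3093 × 6.5 = 2.011 in².
Directional factor: 1.0 + 0.5 sin^1.5(90°) = 1.5.
F_nw = 0.6 × 70 × 1.5 = 63 ksi.
φR_n = 0.75 × 63 × 2.011 = 95 kip.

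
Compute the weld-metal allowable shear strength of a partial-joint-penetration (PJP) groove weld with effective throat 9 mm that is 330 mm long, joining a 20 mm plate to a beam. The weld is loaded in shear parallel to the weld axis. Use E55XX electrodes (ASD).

R_n/Ω ≈ 490 kN

E55XX → F_EXX = 550 MPa.
Effective throat (given) t_e = 9 mm.
A_we = 9 × 330 = 2970 mm².
F_nw = 0.6 F_EXX = 330 MPa.
R_n/Ω = (330 × 2970) / 2.0 × 10⁻³ = 490.1 kN.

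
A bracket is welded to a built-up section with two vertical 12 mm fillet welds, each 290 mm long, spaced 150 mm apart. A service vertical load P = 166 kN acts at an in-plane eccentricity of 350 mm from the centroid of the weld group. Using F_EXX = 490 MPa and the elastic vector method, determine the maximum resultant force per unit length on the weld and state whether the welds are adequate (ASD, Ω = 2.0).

f_max ≈ 1450 N/mm; NOT adequate

Total weld length L_w = 580 mm. Treat welds as unit-width lines.
Polar moment about centroid: J = 2[d³/12 + d(b/2)²] = 2[290³/12 + 290×75²] = 7327000 mm³.
Direct shear f_v = P/L_w = 166×10³ / 580 = 286.2 N/mm (vertical).
Torsion M = P·e = 166×10³ × 350 = 58100000 N·mm.
Critical point at (x, y) = (75, 145) from centroid. f_tx = M·y/J = 1150 N/mm; f_ty = M·x/J = 594.7 N/mm.
Resultant f_max = √[f_tx² + (f_v + f_ty)²] = √[1150² + (286.2 + 594.7)²] = 1448 N/mm.
Capacity per unit length: r_n/Ω = (1/2.0) × 0.6 × 490 × (0.707 × 12) = 1247 N/mm.
1448 > 1247 → NOT adequate.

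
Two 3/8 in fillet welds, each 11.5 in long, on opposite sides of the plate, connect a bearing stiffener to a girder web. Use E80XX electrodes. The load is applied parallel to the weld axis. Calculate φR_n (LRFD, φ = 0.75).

φR_n ≈ 220 kip

E80XX → F_EXX = 80 ksi.
Effective throat t_e = 0.707 × 0.375 = 0.2651 in.
Total length L = 23 in; A_we = 0.2651 × 23 = 6.098 in².
F_nw = 0.6 F_EXX = 0.6 × 80 = 48 ksi.
φR_n = 0.75 × 48 × 6.098 = 219.5 kip.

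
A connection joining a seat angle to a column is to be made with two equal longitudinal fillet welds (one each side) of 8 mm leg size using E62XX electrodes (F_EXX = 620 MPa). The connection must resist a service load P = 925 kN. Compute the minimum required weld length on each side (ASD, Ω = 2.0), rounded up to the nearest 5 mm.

Throat t_e = 0.707 × 8 = 5.656 mm.
r_n/Ω = (0.6 × 620 × 5.656) / 2.0 = 1052 N/mm = 1.052 kN/mm.
L_req = P / (r_n/Ω) = 925 / 1.052 = 879.3 mm total.
Per side: 879.3 / 2 = 439.6 mm.
Round up → use L = 440 mm on each side.

L = 440 mm on each side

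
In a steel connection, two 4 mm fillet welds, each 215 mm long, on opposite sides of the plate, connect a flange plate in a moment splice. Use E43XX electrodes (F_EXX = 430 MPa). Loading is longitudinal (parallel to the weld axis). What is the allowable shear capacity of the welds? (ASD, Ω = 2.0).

R_n/Ω ≈ 157 kN

Effective throat t_e = 0.707 × 4 = 2.828 mm.
Total length L = 430 mm; A_we = 2.828 × 430 = 1216 mm².
F_nw = 0.6 F_EXX = 0.6 × 430 = 258 MPa.
R_n = 258 × 1216 × 10⁻³ = 313.7 kN; R_n/Ω = 313.7/2.0 = 156.9 kN.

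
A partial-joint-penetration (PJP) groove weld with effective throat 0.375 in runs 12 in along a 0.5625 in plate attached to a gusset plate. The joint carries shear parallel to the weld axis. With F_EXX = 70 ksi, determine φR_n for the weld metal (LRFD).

φR_n ≈ 142 kips

Effective throat (given) t_e = 0.375 in.
A_we = 0.375 × 12 = 4.5 in².
F_nw = 0.6 F_EXX = 42 ksi.
φR_n = 0.75 × 42 × 4.5 = 141.8 kips.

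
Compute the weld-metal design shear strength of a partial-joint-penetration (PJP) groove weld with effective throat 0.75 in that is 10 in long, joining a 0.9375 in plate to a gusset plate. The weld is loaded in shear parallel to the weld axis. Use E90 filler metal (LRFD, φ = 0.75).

E90XX → F_EXX = 90 ksi.
Effective throat (given) t_e = 0.75 in.
A_we = 0.75 × 10 = 7.5 in².
F_nw = 0.6 F_EXX = 54 ksi.
φR_n = 0.75 × 54 × 7.5 = 303.8 kip.

φR_n ≈ 304 kip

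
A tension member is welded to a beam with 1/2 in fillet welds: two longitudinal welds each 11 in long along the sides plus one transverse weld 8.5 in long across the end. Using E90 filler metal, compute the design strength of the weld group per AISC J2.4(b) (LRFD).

φR_n ≈ 450 kips

E90XX → F_EXX = 90 ksi.
t_e = 0.707 × 0.5 = 0.3535 in.
R_nwl = 0.6 × 90 × 0.3535 × 22 = 420 kips (longitudinal, 2 welds).
R_nwt = 0.6 × 90 × 0.3535 × 8.5 = 162.3 kips (transverse, base value).
(i) R_nwl + R_nwt = 582.2 kips; (ii) 0.85 R_nwl + 1.5 R_nwt = 600.3 kips.
R_n = max = 600.3 kips [governs: (ii)]; φR_n = 450.3 kips.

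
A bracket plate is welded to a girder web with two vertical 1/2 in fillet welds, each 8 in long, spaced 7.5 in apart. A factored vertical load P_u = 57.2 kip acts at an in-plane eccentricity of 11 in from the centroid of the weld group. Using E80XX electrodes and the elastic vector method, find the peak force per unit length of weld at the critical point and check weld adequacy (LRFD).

E80XX → F_EXX = 80 ksi.
Total weld length L_w = 16 in. Treat welds as unit-width lines.
Polar moment about centroid: J = 2[d³/12 + d(b/2)²] = 2[8³/12 + 8×3.75²] = 310.3 in³.
Direct shear f_v = P/L_w = 57.2 / 16 = 3.575 kip/in (vertical).
Torsion M = P·e = 57.2 × 11 = 629.2 kip·in.
Critical point at (x, y) = (3.75, 4) from centroid. f_tx = M·y/J = 8.11 kip/in; f_ty = M·x/J = 7.603 kip/in.
Resultant f_max = √[f_tx² + (f_v + f_ty)²] = √[8.11² + (3.575 + 7.603)²] = 13.81 kip/in.
Capacity per unit length: φr_n = 0.75 × 0.6 × 80 × (0.707 × 0.5) = 12.73 kip/in.
13.81 > 12.73 → NOT adequate.

f_max ≈ 13.8 kip/in; NOT adequate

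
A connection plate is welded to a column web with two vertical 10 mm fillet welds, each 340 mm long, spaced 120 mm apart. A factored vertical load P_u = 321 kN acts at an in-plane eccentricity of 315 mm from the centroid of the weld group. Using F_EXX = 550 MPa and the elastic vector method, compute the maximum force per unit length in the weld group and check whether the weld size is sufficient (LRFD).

f_max ≈ 2230 N/mm; NOT adequate

Total weld length L_w = 680 mm. Treat welds as unit-width lines.
Polar moment about centroid: J = 2[d³/12 + d(b/2)²] = 2[340³/12 + 340×60²] = 8999000 mm³.
Direct shear f_v = P/L_w = 321×10³ / 680 = 472.1 N/mm (vertical).
Torsion M = P·e = 321×10³ × 315 = 101120000 N·mm.
Critical point at (x, y) = (60, 170) from centroid. f_tx = M·y/J = 1910 N/mm; f_ty = M·x/J = 674.2 N/mm.
Resultant f_max = √[f_tx² + (f_v + f_ty)²] = √[1910² + (472.1 + 674.2)²] = 2228 N/mm.
Capacity per unit length: φr_n = 0.75 × 0.6 × 550 × (0.707 × 10) = 1750 N/mm.
2228 > 1750 → NOT adequate.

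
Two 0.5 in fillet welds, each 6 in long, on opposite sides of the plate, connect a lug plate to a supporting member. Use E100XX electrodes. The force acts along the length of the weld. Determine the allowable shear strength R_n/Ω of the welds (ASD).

E100XX → F_EXX = 100 ksi.
Effective throat t_e = 0.707 × 0.5 = 0.3535 in.
Total length L = 12 in; A_we = 0.3535 × 12 = 4.242 in².
F_nw = 0.6 F_EXX = 0.6 × 100 = 60 ksi.
R_n = 60 × 4.242 = 254.5 kip; R_n/Ω = 254.5/2.0 = 127.3 kip.

R_n/Ω ≈ 127 kip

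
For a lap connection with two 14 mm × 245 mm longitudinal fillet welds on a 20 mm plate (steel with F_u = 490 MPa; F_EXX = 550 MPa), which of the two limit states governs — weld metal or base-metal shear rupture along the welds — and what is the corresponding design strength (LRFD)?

φR_n ≈ 1200 kN (weld metal governs)

t_e = 0.707 × 14 = 9.898 mm; L = 490 mm.
Weld metal: φR_n = 0.75 × 0.6 × 550 × 9.898 × 490 × 10⁻³ = 1200 kN.
Base metal (shear rupture): φR_n = 0.75 × 0.6 × 490 × 20 × 490 × 10⁻³ = 2161 kN.
Governing: weld metal.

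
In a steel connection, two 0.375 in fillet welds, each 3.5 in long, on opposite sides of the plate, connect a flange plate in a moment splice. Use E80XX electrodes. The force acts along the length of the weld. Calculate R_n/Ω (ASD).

E80XX → F_EXX = 80 ksi.
Effective throat t_e = 0.707 × 0.375 = 0.2651 in.
Total length L = 7 in; A_we = 0.2651 × 7 = 1.856 in².
F_nw = 0.6 F_EXX = 0.6 × 80 = 48 ksi.
R_n = 48 × 1.856 = 89.08 kips; R_n/Ω = 89.08/2.0 = 44.54 kips.

R_n/Ω ≈ 44.5 kips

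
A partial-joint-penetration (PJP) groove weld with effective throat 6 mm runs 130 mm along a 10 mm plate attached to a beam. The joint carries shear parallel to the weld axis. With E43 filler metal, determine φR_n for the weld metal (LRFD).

φR_n ≈ 151 kN

E43XX → F_EXX = 430 MPa.
Effective throat (given) t_e = 6 mm.
A_we = 6 × 130 = 780 mm².
F_nw = 0.6 F_EXX = 258 MPa.
φR_n = 0.75 × 258 × 780 × 10⁻³ = 150.9 kN.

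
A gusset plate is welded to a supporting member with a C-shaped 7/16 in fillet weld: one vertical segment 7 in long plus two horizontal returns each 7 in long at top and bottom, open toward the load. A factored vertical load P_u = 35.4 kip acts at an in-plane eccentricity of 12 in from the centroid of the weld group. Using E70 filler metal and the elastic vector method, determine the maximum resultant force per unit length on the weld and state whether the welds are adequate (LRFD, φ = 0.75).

E70XX → F_EXX = 70 ksi.
Total weld length L_w = 21 in. Treat welds as unit-width lines.
Centroid: x̄ = 2×7×3.5 / 21 = 2.333 in from the vertical weld.
Polar moment about centroid: J = I_x + I_y = [7³/12 + 2×7×3.5²] + [7×2.333² + 2(7³/12 + 7×1.167²)] = 314.4 in³.
Direct shear f_v = P/L_w = 35.4 / 21 = 1.686 kip/in (vertical).
Torsion M = P·e = 35.4 × 12 = 424.8 kip·in.
Critical point at (x, y) = (4.667, 3.5) from centroid. f_tx = M·y/J = 4.729 kip/in; f_ty = M·x/J = 6.305 kip/in.
Resultant f_max = √[f_tx² + (f_v + f_ty)²] = √[4.729² + (1.686 + 6.305)²] = 9.285 kip/in.
Capacity per unit length: φr_n = 0.75 × 0.6 × 70 × (0.707 × 0.4375) = 9.743 kip/in.
9.285 ≤ 9.743 → adequate.

f_max ≈ 9.29 kip/in; adequate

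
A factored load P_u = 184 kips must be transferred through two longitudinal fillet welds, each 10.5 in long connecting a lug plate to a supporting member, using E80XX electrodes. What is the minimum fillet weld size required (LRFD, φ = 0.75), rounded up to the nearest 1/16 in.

w = 3/8 in

E80XX → F_EXX = 80 ksi.
Total weld length L = 21 in.
Required throat t_e = P_u / (φ × 0.6 F_EXX × L) = 184 / (0.75 × 0.6 × 80 × 21) = 0.2434 in.
Required leg w = t_e / 0.707 = 0.3443 in → use 3/8 in.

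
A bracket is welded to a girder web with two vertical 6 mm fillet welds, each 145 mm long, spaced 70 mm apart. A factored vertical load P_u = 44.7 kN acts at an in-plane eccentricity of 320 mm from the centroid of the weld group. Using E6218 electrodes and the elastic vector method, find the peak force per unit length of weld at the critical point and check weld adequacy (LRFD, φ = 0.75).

E62XX → F_EXX = 620 MPa.
Total weld length L_w = 290 mm. Treat welds as unit-width lines.
Polar moment about centroid: J = 2[d³/12 + d(b/2)²] = 2[145³/12 + 145×35²] = 863400 mm³.
Direct shear f_v = P/L_w = 44.7×10³ / 290 = 154.1 N/mm (vertical).
Torsion M = P·e = 44.7×10³ × 320 = 14304000 N·mm.
Critical point at (x, y) = (35, 72.5) from centroid. f_tx = M·y/J = 1201 N/mm; f_ty = M·x/J = 579.9 N/mm.
Resultant f_max = √[f_tx² + (f_v + f_ty)²] = √[1201² + (154.1 + 579.9)²] = 1408 N/mm.
Capacity per unit length: φr_n = 0.75 × 0.6 × 620 × (0.707 × 6) = 1184 N/mm.
1408 > 1184 → NOT adequate.

f_max ≈ 1410 N/mm; NOT adequate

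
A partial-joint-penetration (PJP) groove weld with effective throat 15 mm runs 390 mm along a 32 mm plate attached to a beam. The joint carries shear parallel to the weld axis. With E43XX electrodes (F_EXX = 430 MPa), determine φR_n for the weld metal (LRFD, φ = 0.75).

Effective throat (given) t_e = 15 mm.
A_we = 15 × 390 = 5850 mm².
F_nw = 0.6 F_EXX = 258 MPa.
φR_n = 0.75 × 258 × 5850 × 10⁻³ = 1132 kN.

φR_n ≈ 1130 kN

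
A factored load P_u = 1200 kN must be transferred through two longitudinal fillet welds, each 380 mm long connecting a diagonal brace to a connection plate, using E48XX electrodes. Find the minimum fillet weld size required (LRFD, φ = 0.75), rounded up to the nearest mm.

E48XX → F_EXX = 480 MPa.
Total weld length L = 760 mm.
Required throat t_e = P_u / (φ × 0.6 F_EXX × L) = 1200 / (0.75 × 0.6 × 480 × 760 × 10⁻³) = 7.31 mm.
Required leg w = t_e / 0.707 = 10.34 mm → use 11 mm.

w = 11 mm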